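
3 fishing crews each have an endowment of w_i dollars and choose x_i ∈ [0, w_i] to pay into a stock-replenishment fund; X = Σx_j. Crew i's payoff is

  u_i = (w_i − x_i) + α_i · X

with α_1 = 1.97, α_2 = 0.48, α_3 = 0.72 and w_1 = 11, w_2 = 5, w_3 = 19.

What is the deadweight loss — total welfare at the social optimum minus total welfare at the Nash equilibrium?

52.08

∂u_i/∂x_i = α_i − 1, so crew i contributes w_i if α_i > 1, else 0.
α_i > 1 for i ∈ {1}; NE contributions (11, 0, 0), X = 11.
W^NE = Σw_i − X^NE + (Σα_i)·X^NE = 35 + 2.17·11 = 58.87.
Planner: ∂(Σu_j)/∂x_i = Σα_j − 1 = 2.17 > 0, so everyone contributes w_i; X^SO = 35, W^SO = 35 + 2.17·35 = 110.95.
Deadweight loss = 52.08.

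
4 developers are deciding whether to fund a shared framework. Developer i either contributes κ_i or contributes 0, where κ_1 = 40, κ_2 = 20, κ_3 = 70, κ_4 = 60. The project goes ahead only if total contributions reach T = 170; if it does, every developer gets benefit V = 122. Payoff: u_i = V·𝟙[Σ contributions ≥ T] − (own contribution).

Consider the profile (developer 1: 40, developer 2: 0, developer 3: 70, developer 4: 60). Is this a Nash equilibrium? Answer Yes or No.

Yes

Total = 170 ≥ 170: provided.
Developer 1 (pledges 40, payoff 82): dropping to 0 → total 130, payoff 0. No gain.
Developer 2 (pledges 0, payoff 122): pledging 20 → total 190, payoff 102. No gain.
Developer 3 (pledges 70, payoff 52): dropping to 0 → total 100, payoff 0. No gain.
Developer 4 (pledges 60, payoff 62): dropping to 0 → total 110, payoff 0. No gain.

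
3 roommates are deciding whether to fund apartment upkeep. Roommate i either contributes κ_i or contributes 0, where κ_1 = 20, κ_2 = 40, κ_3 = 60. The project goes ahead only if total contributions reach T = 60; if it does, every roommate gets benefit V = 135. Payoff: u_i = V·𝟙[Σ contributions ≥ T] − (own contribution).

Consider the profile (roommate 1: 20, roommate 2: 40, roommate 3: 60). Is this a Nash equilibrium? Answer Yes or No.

No

Total = 120 ≥ 60: provided.
Roommate 1 (pledges 20, payoff 115): dropping to 0 → total 100, payoff 135. Profitable deviation.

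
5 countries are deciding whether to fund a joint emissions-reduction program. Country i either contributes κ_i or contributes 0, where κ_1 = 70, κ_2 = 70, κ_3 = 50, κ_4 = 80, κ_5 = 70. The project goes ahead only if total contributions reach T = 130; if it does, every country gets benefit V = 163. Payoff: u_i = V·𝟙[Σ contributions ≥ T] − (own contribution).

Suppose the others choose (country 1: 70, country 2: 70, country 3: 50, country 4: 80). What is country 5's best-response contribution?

0

Others' total = 270 ≥ 130; contributing adds cost 70 for no extra benefit.
Best response: 0.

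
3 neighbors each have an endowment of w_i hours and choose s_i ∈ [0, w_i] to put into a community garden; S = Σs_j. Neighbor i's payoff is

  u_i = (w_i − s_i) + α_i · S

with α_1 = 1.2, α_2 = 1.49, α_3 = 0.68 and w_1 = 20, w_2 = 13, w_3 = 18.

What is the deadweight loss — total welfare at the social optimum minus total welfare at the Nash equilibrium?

42.66

∂u_i/∂s_i = α_i − 1, so neighbor i contributes w_i if α_i > 1, else 0.
α_i > 1 for i ∈ {1, 2}; NE contributions (20, 13, 0), S = 33.
W^NE = Σw_i − S^NE + (Σα_i)·S^NE = 51 + 2.37·33 = 129.21.
Planner: ∂(Σu_j)/∂s_i = Σα_j − 1 = 2.37 > 0, so everyone contributes w_i; S^SO = 51, W^SO = 51 + 2.37·51 = 171.87.
Deadweight loss = 42.66.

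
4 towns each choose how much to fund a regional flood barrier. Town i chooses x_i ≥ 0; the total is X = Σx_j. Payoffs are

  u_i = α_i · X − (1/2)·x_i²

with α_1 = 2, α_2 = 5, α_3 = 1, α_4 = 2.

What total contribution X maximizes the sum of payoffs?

40

Planner FOC: ∂(Σu_j)/∂x_i = (Σα_j) − x_i = 0, so x_i^SO = Σα_j = 10 for every i; X^SO = 40.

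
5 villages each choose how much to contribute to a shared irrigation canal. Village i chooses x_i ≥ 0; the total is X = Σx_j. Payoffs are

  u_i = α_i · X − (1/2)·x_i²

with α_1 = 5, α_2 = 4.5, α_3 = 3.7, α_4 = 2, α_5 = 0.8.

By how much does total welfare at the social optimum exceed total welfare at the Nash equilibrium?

Village i's FOC: ∂u_i/∂x_i = α_i − x_i = 0, so x_i* = α_i.
NE contributions = (5, 4.5, 3.7, 2, 0.8); X = 16.
W^NE = (Σα)·X − ½Σα_i² = 16² − ½·63.58 = 224.21.
Planner sets x_i = Σα_j = 16 for every i, so X^SO = 5·16 = 80.
W^SO = (Σα)·X^SO − ½·5·(Σα)² = (5/2)·16² = 640.
Deadweight loss = W^SO − W^NE = 415.79.

415.79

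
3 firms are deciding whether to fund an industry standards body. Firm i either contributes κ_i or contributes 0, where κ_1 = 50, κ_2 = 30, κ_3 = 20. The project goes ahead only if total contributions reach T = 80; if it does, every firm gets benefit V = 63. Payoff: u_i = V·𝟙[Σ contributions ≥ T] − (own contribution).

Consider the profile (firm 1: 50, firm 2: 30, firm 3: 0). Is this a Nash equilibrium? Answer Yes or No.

Yes

Total = 80 ≥ 80: provided.
Firm 1 (pledges 50, payoff 13): dropping to 0 → total 30, payoff 0. No gain.
Firm 2 (pledges 30, payoff 33): dropping to 0 → total 50, payoff 0. No gain.
Firm 3 (pledges 0, payoff 63): pledging 20 → total 100, payoff 43. No gain.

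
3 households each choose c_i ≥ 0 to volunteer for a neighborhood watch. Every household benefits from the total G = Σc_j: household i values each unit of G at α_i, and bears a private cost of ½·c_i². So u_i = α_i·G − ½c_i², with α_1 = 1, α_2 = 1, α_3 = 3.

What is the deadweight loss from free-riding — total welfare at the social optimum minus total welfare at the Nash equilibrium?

Household i's FOC: ∂u_i/∂c_i = α_i − c_i = 0, so c_i* = α_i.
NE contributions = (1, 1, 3); G = 5.
W^NE = (Σα)·G − ½Σα_i² = 5² − ½·11 = 19.5.
Planner sets c_i = Σα_j = 5 for every i, so G^SO = 3·5 = 15.
W^SO = (Σα)·G^SO − ½·3·(Σα)² = (3/2)·5² = 37.5.
Deadweight loss = W^SO − W^NE = 18.

18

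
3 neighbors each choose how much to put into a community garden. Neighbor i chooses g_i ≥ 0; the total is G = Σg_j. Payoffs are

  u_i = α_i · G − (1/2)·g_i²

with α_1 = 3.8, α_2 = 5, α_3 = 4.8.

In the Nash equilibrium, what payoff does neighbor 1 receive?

Neighbor i's FOC: ∂u_i/∂g_i = α_i − g_i = 0, so g_i* = α_i.
NE contributions = (3.8, 5, 4.8); G = 13.6.
u_1 = α_1·G − ½·(g_1)² = 3.8·13.6 − ½·3.8² = 44.46.

44.46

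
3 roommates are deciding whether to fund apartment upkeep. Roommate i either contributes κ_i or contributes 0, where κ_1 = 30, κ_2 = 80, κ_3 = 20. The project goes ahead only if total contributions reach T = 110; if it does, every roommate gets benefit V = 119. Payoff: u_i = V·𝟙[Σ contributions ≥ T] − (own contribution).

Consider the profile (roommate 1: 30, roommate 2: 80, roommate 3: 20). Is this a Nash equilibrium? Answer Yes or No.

Total = 130 ≥ 110: provided.
Roommate 1 (pledges 30, payoff 89): dropping to 0 → total 100, payoff 0. No gain.
Roommate 2 (pledges 80, payoff 39): dropping to 0 → total 50, payoff 0. No gain.
Roommate 3 (pledges 20, payoff 99): dropping to 0 → total 110, payoff 119. Profitable deviation.

No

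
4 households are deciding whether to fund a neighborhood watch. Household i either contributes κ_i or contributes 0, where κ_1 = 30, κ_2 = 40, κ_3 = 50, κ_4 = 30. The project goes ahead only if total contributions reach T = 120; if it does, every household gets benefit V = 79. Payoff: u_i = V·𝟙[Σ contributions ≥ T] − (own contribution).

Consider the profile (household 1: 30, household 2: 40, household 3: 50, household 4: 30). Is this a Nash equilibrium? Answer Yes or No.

No

Total = 150 ≥ 120: provided.
Household 1 (pledges 30, payoff 49): dropping to 0 → total 120, payoff 79. Profitable deviation.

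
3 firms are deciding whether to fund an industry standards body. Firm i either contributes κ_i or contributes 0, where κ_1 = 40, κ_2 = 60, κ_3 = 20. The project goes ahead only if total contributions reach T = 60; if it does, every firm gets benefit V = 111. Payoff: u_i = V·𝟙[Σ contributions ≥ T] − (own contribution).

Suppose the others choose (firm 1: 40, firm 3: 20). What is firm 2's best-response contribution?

0

Others' total = 60 ≥ 60; contributing adds cost 60 for no extra benefit.
Best response: 0.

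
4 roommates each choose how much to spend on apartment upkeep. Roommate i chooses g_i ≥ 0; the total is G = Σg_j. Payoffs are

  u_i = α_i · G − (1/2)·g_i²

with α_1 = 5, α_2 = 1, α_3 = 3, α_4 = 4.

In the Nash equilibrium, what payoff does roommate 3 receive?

Roommate i's FOC: ∂u_i/∂g_i = α_i − g_i = 0, so g_i* = α_i.
NE contributions = (5, 1, 3, 4); G = 13.
u_3 = α_3·G − ½·(g_3)² = 3·13 − ½·3² = 34.5.

34.5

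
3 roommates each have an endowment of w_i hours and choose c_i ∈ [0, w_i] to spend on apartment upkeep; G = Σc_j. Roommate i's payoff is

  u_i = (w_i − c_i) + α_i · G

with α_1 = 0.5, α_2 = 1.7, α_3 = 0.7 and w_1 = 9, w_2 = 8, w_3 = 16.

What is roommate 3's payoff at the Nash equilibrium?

∂u_i/∂c_i = α_i − 1, so roommate i contributes w_i if α_i > 1, else 0.
α_i > 1 for i ∈ {2}; NE contributions (0, 8, 0), G = 8.
u_3 = (16 − 0) + 0.7·8 = 21.6.

21.6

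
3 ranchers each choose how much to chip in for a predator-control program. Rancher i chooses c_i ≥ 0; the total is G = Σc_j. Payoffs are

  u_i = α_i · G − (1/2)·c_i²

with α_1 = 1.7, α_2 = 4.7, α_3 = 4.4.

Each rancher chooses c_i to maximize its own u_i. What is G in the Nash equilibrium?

Rancher i's FOC: ∂u_i/∂c_i = α_i − c_i = 0, so c_i* = α_i.
NE contributions = (1.7, 4.7, 4.4); G = 10.8.

10.8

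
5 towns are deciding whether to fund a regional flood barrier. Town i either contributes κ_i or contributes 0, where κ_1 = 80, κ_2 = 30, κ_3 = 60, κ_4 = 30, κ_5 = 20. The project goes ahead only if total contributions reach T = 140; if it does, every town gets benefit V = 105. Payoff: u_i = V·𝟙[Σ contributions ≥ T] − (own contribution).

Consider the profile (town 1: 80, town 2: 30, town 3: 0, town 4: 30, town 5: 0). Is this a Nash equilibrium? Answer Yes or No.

Total = 140 ≥ 140: provided.
Town 1 (pledges 80, payoff 25): dropping to 0 → total 60, payoff 0. No gain.
Town 2 (pledges 30, payoff 75): dropping to 0 → total 110, payoff 0. No gain.
Town 3 (pledges 0, payoff 105): pledging 60 → total 200, payoff 45. No gain.
Town 4 (pledges 30, payoff 75): dropping to 0 → total 110, payoff 0. No gain.
Town 5 (pledges 0, payoff 105): pledging 20 → total 160, payoff 85. No gain.

Yes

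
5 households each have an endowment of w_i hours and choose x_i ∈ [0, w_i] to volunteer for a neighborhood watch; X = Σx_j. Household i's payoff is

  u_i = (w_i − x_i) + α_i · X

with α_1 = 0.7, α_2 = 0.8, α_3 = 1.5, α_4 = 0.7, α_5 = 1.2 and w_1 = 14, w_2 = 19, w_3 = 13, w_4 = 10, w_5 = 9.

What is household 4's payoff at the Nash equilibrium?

∂u_i/∂x_i = α_i − 1, so household i contributes w_i if α_i > 1, else 0.
α_i > 1 for i ∈ {3, 5}; NE contributions (0, 0, 13, 0, 9), X = 22.
u_4 = (10 − 0) + 0.7·22 = 25.4.

25.4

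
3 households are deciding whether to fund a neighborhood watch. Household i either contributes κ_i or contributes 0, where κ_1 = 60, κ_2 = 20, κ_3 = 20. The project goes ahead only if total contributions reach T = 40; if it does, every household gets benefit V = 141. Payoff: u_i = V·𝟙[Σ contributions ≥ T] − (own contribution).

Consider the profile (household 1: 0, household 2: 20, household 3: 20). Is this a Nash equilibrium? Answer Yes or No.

Total = 40 ≥ 40: provided.
Household 1 (pledges 0, payoff 141): pledging 60 → total 100, payoff 81. No gain.
Household 2 (pledges 20, payoff 121): dropping to 0 → total 20, payoff 0. No gain.
Household 3 (pledges 20, payoff 121): dropping to 0 → total 20, payoff 0. No gain.

Yes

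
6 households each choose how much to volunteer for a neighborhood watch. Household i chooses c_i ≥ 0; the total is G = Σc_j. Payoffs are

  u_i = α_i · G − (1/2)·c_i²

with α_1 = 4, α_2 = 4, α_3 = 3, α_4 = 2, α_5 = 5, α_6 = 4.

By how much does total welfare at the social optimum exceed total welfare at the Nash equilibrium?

1011

Household i's FOC: ∂u_i/∂c_i = α_i − c_i = 0, so c_i* = α_i.
NE contributions = (4, 4, 3, 2, 5, 4); G = 22.
W^NE = (Σα)·G − ½Σα_i² = 22² − ½·86 = 441.
Planner sets c_i = Σα_j = 22 for every i, so G^SO = 6·22 = 132.
W^SO = (Σα)·G^SO − ½·6·(Σα)² = (6/2)·22² = 1452.
Deadweight loss = W^SO − W^NE = 1011.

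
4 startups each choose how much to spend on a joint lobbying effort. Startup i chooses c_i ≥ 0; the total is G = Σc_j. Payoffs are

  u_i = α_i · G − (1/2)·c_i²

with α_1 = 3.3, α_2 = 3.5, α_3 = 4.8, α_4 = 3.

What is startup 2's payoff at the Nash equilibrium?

Startup i's FOC: ∂u_i/∂c_i = α_i − c_i = 0, so c_i* = α_i.
NE contributions = (3.3, 3.5, 4.8, 3); G = 14.6.
u_2 = α_2·G − ½·(c_2)² = 3.5·14.6 − ½·3.5² = 44.975.

44.975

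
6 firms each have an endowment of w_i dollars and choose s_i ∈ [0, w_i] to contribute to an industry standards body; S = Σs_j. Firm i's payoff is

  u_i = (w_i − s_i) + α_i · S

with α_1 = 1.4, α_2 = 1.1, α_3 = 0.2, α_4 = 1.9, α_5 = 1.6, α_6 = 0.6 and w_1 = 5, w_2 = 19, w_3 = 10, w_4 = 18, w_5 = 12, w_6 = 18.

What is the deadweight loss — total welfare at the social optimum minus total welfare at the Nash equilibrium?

162.4

∂u_i/∂s_i = α_i − 1, so firm i contributes w_i if α_i > 1, else 0.
α_i > 1 for i ∈ {1, 2, 4, 5}; NE contributions (5, 19, 0, 18, 12, 0), S = 54.
W^NE = Σw_i − S^NE + (Σα_i)·S^NE = 82 + 5.8·54 = 395.2.
Planner: ∂(Σu_j)/∂s_i = Σα_j − 1 = 5.8 > 0, so everyone contributes w_i; S^SO = 82, W^SO = 82 + 5.8·82 = 557.6.
Deadweight loss = 162.4.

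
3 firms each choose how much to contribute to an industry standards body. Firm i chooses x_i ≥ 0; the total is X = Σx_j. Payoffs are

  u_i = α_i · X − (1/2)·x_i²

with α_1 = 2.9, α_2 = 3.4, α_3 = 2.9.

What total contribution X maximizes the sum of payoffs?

Planner FOC: ∂(Σu_j)/∂x_i = (Σα_j) − x_i = 0, so x_i^SO = Σα_j = 9.2 for every i; X^SO = 27.6.

27.6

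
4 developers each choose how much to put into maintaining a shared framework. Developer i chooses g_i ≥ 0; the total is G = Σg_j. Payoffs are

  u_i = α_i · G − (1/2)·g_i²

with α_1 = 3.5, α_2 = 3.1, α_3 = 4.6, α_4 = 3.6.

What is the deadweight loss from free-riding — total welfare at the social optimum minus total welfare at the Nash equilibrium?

Developer i's FOC: ∂u_i/∂g_i = α_i − g_i = 0, so g_i* = α_i.
NE contributions = (3.5, 3.1, 4.6, 3.6); G = 14.8.
W^NE = (Σα)·G − ½Σα_i² = 14.8² − ½·55.98 = 191.05.
Planner sets g_i = Σα_j = 14.8 for every i, so G^SO = 4·14.8 = 59.2.
W^SO = (Σα)·G^SO − ½·4·(Σα)² = (4/2)·14.8² = 438.08.
Deadweight loss = W^SO − W^NE = 247.03.

247.03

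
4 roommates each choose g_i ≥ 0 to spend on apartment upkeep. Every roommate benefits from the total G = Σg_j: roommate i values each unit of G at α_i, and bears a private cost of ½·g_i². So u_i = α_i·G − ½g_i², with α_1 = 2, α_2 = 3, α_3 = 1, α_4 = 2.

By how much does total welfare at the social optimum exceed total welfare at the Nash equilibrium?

73

Roommate i's FOC: ∂u_i/∂g_i = α_i − g_i = 0, so g_i* = α_i.
NE contributions = (2, 3, 1, 2); G = 8.
W^NE = (Σα)·G − ½Σα_i² = 8² − ½·18 = 55.
Planner sets g_i = Σα_j = 8 for every i, so G^SO = 4·8 = 32.
W^SO = (Σα)·G^SO − ½·4·(Σα)² = (4/2)·8² = 128.
Deadweight loss = W^SO − W^NE = 73.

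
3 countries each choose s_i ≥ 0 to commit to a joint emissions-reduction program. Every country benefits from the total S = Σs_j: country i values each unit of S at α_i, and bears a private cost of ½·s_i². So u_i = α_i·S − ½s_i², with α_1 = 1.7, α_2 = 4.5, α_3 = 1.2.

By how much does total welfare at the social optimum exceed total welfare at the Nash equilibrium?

39.67

Country i's FOC: ∂u_i/∂s_i = α_i − s_i = 0, so s_i* = α_i.
NE contributions = (1.7, 4.5, 1.2); S = 7.4.
W^NE = (Σα)·S − ½Σα_i² = 7.4² − ½·24.58 = 42.47.
Planner sets s_i = Σα_j = 7.4 for every i, so S^SO = 3·7.4 = 22.2.
W^SO = (Σα)·S^SO − ½·3·(Σα)² = (3/2)·7.4² = 82.14.
Deadweight loss = W^SO − W^NE = 39.67.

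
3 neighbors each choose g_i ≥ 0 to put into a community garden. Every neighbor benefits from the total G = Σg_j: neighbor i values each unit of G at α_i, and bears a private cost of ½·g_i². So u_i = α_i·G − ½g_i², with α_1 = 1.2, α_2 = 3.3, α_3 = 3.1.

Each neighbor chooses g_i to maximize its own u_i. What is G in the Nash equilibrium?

Neighbor i's FOC: ∂u_i/∂g_i = α_i − g_i = 0, so g_i* = α_i.
NE contributions = (1.2, 3.3, 3.1); G = 7.6.

7.6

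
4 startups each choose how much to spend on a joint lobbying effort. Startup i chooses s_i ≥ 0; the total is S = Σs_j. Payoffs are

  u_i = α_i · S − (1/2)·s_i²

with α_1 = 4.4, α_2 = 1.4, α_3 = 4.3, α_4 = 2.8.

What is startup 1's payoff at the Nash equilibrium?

Startup i's FOC: ∂u_i/∂s_i = α_i − s_i = 0, so s_i* = α_i.
NE contributions = (4.4, 1.4, 4.3, 2.8); S = 12.9.
u_1 = α_1·S − ½·(s_1)² = 4.4·12.9 − ½·4.4² = 47.08.

47.08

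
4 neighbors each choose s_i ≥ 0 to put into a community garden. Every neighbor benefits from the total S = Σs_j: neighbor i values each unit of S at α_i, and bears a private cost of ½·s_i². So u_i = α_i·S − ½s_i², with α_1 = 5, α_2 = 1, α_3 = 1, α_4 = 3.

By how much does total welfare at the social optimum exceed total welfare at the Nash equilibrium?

Neighbor i's FOC: ∂u_i/∂s_i = α_i − s_i = 0, so s_i* = α_i.
NE contributions = (5, 1, 1, 3); S = 10.
W^NE = (Σα)·S − ½Σα_i² = 10² − ½·36 = 82.
Planner sets s_i = Σα_j = 10 for every i, so S^SO = 4·10 = 40.
W^SO = (Σα)·S^SO − ½·4·(Σα)² = (4/2)·10² = 200.
Deadweight loss = W^SO − W^NE = 118.

118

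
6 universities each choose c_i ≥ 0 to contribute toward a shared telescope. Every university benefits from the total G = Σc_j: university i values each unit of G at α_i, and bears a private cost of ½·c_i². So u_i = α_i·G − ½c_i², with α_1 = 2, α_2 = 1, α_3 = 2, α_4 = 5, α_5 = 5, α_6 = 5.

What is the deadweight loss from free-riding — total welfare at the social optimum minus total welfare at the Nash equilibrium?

University i's FOC: ∂u_i/∂c_i = α_i − c_i = 0, so c_i* = α_i.
NE contributions = (2, 1, 2, 5, 5, 5); G = 20.
W^NE = (Σα)·G − ½Σα_i² = 20² − ½·84 = 358.
Planner sets c_i = Σα_j = 20 for every i, so G^SO = 6·20 = 120.
W^SO = (Σα)·G^SO − ½·6·(Σα)² = (6/2)·20² = 1200.
Deadweight loss = W^SO − W^NE = 842.

842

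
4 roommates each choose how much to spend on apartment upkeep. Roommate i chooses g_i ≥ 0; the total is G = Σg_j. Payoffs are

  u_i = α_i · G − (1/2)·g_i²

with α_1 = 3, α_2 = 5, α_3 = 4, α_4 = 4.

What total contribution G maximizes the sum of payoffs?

Planner FOC: ∂(Σu_j)/∂g_i = (Σα_j) − g_i = 0, so g_i^SO = Σα_j = 16 for every i; G^SO = 64.

64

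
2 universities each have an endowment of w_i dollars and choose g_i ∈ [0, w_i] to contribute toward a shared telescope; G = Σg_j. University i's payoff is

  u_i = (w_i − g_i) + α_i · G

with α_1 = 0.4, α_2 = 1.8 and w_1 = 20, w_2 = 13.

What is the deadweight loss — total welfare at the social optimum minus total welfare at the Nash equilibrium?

∂u_i/∂g_i = α_i − 1, so university i contributes w_i if α_i > 1, else 0.
α_i > 1 for i ∈ {2}; NE contributions (0, 13), G = 13.
W^NE = Σw_i − G^NE + (Σα_i)·G^NE = 33 + 1.2·13 = 48.6.
Planner: ∂(Σu_j)/∂g_i = Σα_j − 1 = 1.2 > 0, so everyone contributes w_i; G^SO = 33, W^SO = 33 + 1.2·33 = 72.6.
Deadweight loss = 24.

24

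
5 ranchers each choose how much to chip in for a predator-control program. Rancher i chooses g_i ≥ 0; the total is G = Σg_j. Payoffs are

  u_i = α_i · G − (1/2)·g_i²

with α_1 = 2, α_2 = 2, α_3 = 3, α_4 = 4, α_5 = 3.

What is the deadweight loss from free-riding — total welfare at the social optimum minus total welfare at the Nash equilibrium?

315

Rancher i's FOC: ∂u_i/∂g_i = α_i − g_i = 0, so g_i* = α_i.
NE contributions = (2, 2, 3, 4, 3); G = 14.
W^NE = (Σα)·G − ½Σα_i² = 14² − ½·42 = 175.
Planner sets g_i = Σα_j = 14 for every i, so G^SO = 5·14 = 70.
W^SO = (Σα)·G^SO − ½·5·(Σα)² = (5/2)·14² = 490.
Deadweight loss = W^SO − W^NE = 315.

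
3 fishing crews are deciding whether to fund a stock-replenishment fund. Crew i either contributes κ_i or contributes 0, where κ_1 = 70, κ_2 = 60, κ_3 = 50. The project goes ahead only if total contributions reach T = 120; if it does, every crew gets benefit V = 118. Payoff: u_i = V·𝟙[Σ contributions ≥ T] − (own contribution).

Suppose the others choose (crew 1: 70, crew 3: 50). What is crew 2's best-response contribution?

Others' total = 120 ≥ 120; contributing adds cost 60 for no extra benefit.
Best response: 0.

0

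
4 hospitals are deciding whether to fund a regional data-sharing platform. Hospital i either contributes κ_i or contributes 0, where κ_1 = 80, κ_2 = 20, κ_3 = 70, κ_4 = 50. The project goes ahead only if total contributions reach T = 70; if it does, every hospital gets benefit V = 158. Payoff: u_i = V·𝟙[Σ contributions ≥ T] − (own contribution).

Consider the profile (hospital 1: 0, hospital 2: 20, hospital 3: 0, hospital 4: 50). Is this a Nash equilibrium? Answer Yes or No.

Total = 70 ≥ 70: provided.
Hospital 1 (pledges 0, payoff 158): pledging 80 → total 150, payoff 78. No gain.
Hospital 2 (pledges 20, payoff 138): dropping to 0 → total 50, payoff 0. No gain.
Hospital 3 (pledges 0, payoff 158): pledging 70 → total 140, payoff 88. No gain.
Hospital 4 (pledges 50, payoff 108): dropping to 0 → total 20, payoff 0. No gain.

Yes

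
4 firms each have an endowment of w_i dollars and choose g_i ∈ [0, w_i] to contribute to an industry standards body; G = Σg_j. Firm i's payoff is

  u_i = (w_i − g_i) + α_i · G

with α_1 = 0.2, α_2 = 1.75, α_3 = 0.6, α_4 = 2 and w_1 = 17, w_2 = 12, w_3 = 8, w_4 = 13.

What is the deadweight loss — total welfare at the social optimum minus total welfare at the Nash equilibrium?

88.75

∂u_i/∂g_i = α_i − 1, so firm i contributes w_i if α_i > 1, else 0.
α_i > 1 for i ∈ {2, 4}; NE contributions (0, 12, 0, 13), G = 25.
W^NE = Σw_i − G^NE + (Σα_i)·G^NE = 50 + 3.55·25 = 138.75.
Planner: ∂(Σu_j)/∂g_i = Σα_j − 1 = 3.55 > 0, so everyone contributes w_i; G^SO = 50, W^SO = 50 + 3.55·50 = 227.5.
Deadweight loss = 88.75.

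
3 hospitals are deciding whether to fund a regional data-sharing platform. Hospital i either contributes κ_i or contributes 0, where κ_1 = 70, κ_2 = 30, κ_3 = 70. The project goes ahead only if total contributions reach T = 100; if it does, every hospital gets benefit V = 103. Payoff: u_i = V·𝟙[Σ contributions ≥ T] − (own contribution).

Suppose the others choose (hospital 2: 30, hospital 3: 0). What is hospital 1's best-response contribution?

70

Others' total = 30. Contributing 70 brings total to 100 ≥ 100: gain V − κ_1 = 33.
Best response: 70.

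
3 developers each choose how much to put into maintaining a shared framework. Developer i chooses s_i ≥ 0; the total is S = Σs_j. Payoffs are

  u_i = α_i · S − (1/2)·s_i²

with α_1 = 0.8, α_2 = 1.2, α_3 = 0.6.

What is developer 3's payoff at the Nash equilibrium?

Developer i's FOC: ∂u_i/∂s_i = α_i − s_i = 0, so s_i* = α_i.
NE contributions = (0.8, 1.2, 0.6); S = 2.6.
u_3 = α_3·S − ½·(s_3)² = 0.6·2.6 − ½·0.6² = 1.38.

1.38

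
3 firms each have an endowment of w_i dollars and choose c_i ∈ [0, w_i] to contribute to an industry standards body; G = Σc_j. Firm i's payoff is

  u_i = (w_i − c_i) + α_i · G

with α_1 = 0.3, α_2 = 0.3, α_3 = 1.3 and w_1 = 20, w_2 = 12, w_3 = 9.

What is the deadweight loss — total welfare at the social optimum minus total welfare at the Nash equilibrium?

∂u_i/∂c_i = α_i − 1, so firm i contributes w_i if α_i > 1, else 0.
α_i > 1 for i ∈ {3}; NE contributions (0, 0, 9), G = 9.
W^NE = Σw_i − G^NE + (Σα_i)·G^NE = 41 + 0.9·9 = 49.1.
Planner: ∂(Σu_j)/∂c_i = Σα_j − 1 = 0.9 > 0, so everyone contributes w_i; G^SO = 41, W^SO = 41 + 0.9·41 = 77.9.
Deadweight loss = 28.8.

28.8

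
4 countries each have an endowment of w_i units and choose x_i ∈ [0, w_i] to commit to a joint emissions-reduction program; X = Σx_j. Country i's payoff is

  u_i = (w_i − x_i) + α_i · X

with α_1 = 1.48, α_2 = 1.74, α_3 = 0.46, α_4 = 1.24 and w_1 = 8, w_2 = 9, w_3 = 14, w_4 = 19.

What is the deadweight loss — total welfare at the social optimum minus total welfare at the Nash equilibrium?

∂u_i/∂x_i = α_i − 1, so country i contributes w_i if α_i > 1, else 0.
α_i > 1 for i ∈ {1, 2, 4}; NE contributions (8, 9, 0, 19), X = 36.
W^NE = Σw_i − X^NE + (Σα_i)·X^NE = 50 + 3.92·36 = 191.12.
Planner: ∂(Σu_j)/∂x_i = Σα_j − 1 = 3.92 > 0, so everyone contributes w_i; X^SO = 50, W^SO = 50 + 3.92·50 = 246.
Deadweight loss = 54.88.

54.88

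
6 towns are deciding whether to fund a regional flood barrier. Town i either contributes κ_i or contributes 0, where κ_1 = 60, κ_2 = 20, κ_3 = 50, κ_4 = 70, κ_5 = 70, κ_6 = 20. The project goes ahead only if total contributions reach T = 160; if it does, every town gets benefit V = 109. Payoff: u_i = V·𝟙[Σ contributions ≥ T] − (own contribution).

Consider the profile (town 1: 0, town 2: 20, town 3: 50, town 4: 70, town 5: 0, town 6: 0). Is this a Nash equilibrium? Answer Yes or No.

No

Total = 140 < 160: not provided.
Town 1 (pledges 0, payoff 0): pledging 60 → total 200, payoff 49. Profitable deviation.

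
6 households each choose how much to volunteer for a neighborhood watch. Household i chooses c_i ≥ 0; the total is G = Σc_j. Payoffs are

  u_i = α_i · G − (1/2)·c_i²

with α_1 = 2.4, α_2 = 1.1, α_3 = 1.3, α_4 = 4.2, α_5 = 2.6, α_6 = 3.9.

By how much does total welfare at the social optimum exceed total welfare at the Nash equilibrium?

Household i's FOC: ∂u_i/∂c_i = α_i − c_i = 0, so c_i* = α_i.
NE contributions = (2.4, 1.1, 1.3, 4.2, 2.6, 3.9); G = 15.5.
W^NE = (Σα)·G − ½Σα_i² = 15.5² − ½·48.27 = 216.115.
Planner sets c_i = Σα_j = 15.5 for every i, so G^SO = 6·15.5 = 93.
W^SO = (Σα)·G^SO − ½·6·(Σα)² = (6/2)·15.5² = 720.75.
Deadweight loss = W^SO − W^NE = 504.635.

504.635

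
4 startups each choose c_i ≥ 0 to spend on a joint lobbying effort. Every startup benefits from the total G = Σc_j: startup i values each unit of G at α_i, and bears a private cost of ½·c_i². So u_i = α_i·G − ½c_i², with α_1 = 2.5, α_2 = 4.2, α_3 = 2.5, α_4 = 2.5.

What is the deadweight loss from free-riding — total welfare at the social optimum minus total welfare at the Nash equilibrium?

Startup i's FOC: ∂u_i/∂c_i = α_i − c_i = 0, so c_i* = α_i.
NE contributions = (2.5, 4.2, 2.5, 2.5); G = 11.7.
W^NE = (Σα)·G − ½Σα_i² = 11.7² − ½·36.39 = 118.695.
Planner sets c_i = Σα_j = 11.7 for every i, so G^SO = 4·11.7 = 46.8.
W^SO = (Σα)·G^SO − ½·4·(Σα)² = (4/2)·11.7² = 273.78.
Deadweight loss = W^SO − W^NE = 155.085.

155.085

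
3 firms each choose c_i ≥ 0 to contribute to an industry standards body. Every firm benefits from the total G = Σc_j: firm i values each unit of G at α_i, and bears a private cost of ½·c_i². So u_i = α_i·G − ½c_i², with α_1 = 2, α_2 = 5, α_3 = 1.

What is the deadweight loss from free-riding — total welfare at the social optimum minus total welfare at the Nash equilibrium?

Firm i's FOC: ∂u_i/∂c_i = α_i − c_i = 0, so c_i* = α_i.
NE contributions = (2, 5, 1); G = 8.
W^NE = (Σα)·G − ½Σα_i² = 8² − ½·30 = 49.
Planner sets c_i = Σα_j = 8 for every i, so G^SO = 3·8 = 24.
W^SO = (Σα)·G^SO − ½·3·(Σα)² = (3/2)·8² = 96.
Deadweight loss = W^SO − W^NE = 47.

47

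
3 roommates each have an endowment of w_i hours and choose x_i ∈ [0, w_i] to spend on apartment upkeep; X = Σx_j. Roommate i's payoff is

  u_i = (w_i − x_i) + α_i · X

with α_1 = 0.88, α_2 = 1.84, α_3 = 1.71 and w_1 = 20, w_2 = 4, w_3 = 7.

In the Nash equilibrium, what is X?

∂u_i/∂x_i = α_i − 1, so roommate i contributes w_i if α_i > 1, else 0.
α_i > 1 for i ∈ {2, 3}; NE contributions (0, 4, 7), X = 11.

11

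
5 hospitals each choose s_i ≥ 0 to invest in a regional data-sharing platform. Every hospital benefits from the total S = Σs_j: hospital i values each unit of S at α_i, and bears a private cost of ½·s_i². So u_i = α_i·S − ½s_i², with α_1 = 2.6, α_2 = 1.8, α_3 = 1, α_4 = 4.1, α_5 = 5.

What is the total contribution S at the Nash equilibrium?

Hospital i's FOC: ∂u_i/∂s_i = α_i − s_i = 0, so s_i* = α_i.
NE contributions = (2.6, 1.8, 1, 4.1, 5); S = 14.5.

14.5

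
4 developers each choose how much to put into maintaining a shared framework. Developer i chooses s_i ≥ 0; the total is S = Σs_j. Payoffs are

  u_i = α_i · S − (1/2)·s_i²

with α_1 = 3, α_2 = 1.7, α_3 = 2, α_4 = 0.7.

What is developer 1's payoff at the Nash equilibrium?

17.7

Developer i's FOC: ∂u_i/∂s_i = α_i − s_i = 0, so s_i* = α_i.
NE contributions = (3, 1.7, 2, 0.7); S = 7.4.
u_1 = α_1·S − ½·(s_1)² = 3·7.4 − ½·3² = 17.7.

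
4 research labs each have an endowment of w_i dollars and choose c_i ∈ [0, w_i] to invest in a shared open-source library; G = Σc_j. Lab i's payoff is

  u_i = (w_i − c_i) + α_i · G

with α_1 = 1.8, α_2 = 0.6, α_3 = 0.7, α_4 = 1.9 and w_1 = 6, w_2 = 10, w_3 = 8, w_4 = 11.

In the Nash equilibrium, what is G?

∂u_i/∂c_i = α_i − 1, so lab i contributes w_i if α_i > 1, else 0.
α_i > 1 for i ∈ {1, 4}; NE contributions (6, 0, 0, 11), G = 17.

17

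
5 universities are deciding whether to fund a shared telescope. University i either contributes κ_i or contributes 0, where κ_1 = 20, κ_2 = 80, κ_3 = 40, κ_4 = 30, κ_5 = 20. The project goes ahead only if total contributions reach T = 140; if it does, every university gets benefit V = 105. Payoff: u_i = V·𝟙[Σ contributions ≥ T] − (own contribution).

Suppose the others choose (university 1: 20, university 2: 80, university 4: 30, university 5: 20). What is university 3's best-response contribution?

Others' total = 150 ≥ 140; contributing adds cost 40 for no extra benefit.
Best response: 0.

0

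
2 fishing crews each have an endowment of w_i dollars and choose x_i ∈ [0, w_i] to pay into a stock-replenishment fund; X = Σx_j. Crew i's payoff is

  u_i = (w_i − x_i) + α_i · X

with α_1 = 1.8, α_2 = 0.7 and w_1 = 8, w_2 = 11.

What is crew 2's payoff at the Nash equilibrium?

∂u_i/∂x_i = α_i − 1, so crew i contributes w_i if α_i > 1, else 0.
α_i > 1 for i ∈ {1}; NE contributions (8, 0), X = 8.
u_2 = (11 − 0) + 0.7·8 = 16.6.

16.6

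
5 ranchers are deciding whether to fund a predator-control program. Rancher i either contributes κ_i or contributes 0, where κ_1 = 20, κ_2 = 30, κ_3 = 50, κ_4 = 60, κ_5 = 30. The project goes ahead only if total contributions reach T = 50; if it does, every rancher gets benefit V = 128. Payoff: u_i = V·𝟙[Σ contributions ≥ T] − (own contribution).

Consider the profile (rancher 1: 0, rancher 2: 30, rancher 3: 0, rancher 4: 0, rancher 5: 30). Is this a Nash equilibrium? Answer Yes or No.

Total = 60 ≥ 50: provided.
Rancher 1 (pledges 0, payoff 128): pledging 20 → total 80, payoff 108. No gain.
Rancher 2 (pledges 30, payoff 98): dropping to 0 → total 30, payoff 0. No gain.
Rancher 3 (pledges 0, payoff 128): pledging 50 → total 110, payoff 78. No gain.
Rancher 4 (pledges 0, payoff 128): pledging 60 → total 120, payoff 68. No gain.
Rancher 5 (pledges 30, payoff 98): dropping to 0 → total 30, payoff 0. No gain.

Yes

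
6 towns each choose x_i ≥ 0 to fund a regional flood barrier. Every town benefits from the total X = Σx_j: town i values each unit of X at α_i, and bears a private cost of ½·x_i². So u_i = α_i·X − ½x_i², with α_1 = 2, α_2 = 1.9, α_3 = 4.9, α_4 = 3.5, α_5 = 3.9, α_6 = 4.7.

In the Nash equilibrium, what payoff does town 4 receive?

67.025

Town i's FOC: ∂u_i/∂x_i = α_i − x_i = 0, so x_i* = α_i.
NE contributions = (2, 1.9, 4.9, 3.5, 3.9, 4.7); X = 20.9.
u_4 = α_4·X − ½·(x_4)² = 3.5·20.9 − ½·3.5² = 67.025.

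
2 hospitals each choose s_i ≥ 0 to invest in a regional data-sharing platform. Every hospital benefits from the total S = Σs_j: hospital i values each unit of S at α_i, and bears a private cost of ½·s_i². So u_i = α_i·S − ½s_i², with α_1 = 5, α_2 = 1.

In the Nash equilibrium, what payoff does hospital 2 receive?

Hospital i's FOC: ∂u_i/∂s_i = α_i − s_i = 0, so s_i* = α_i.
NE contributions = (5, 1); S = 6.
u_2 = α_2·S − ½·(s_2)² = 1·6 − ½·1² = 5.5.

5.5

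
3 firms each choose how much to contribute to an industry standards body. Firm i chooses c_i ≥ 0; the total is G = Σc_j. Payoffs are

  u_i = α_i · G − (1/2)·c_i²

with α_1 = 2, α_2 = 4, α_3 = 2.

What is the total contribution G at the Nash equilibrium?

8

Firm i's FOC: ∂u_i/∂c_i = α_i − c_i = 0, so c_i* = α_i.
NE contributions = (2, 4, 2); G = 8.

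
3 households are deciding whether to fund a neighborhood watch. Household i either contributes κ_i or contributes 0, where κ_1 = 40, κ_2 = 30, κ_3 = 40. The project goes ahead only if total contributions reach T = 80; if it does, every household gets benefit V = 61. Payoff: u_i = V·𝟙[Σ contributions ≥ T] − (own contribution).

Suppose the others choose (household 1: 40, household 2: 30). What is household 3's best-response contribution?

40

Others' total = 70. Contributing 40 brings total to 110 ≥ 80: gain V − κ_3 = 21.
Best response: 40.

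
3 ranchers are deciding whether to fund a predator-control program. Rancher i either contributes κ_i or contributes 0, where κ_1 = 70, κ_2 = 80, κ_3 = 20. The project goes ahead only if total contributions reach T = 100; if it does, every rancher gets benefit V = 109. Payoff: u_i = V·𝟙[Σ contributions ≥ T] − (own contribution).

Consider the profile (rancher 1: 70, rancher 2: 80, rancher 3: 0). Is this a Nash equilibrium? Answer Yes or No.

Total = 150 ≥ 100: provided.
Rancher 1 (pledges 70, payoff 39): dropping to 0 → total 80, payoff 0. No gain.
Rancher 2 (pledges 80, payoff 29): dropping to 0 → total 70, payoff 0. No gain.
Rancher 3 (pledges 0, payoff 109): pledging 20 → total 170, payoff 89. No gain.

Yes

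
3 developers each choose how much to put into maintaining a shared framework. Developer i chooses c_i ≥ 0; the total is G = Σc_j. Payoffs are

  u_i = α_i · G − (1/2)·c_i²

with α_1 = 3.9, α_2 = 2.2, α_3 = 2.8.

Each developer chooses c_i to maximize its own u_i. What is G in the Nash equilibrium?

8.9

Developer i's FOC: ∂u_i/∂c_i = α_i − c_i = 0, so c_i* = α_i.
NE contributions = (3.9, 2.2, 2.8); G = 8.9.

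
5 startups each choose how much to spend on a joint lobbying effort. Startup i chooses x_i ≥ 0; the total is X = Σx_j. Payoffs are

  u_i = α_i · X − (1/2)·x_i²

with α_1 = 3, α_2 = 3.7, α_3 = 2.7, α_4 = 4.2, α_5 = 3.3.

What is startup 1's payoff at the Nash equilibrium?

Startup i's FOC: ∂u_i/∂x_i = α_i − x_i = 0, so x_i* = α_i.
NE contributions = (3, 3.7, 2.7, 4.2, 3.3); X = 16.9.
u_1 = α_1·X − ½·(x_1)² = 3·16.9 − ½·3² = 46.2.

46.2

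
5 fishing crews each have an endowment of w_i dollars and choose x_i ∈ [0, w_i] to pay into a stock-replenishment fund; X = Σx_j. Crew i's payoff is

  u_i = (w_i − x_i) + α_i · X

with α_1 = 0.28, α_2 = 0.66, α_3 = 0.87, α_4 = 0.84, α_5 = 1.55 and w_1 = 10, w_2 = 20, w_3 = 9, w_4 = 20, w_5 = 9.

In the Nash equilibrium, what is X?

∂u_i/∂x_i = α_i − 1, so crew i contributes w_i if α_i > 1, else 0.
α_i > 1 for i ∈ {5}; NE contributions (0, 0, 0, 0, 9), X = 9.

9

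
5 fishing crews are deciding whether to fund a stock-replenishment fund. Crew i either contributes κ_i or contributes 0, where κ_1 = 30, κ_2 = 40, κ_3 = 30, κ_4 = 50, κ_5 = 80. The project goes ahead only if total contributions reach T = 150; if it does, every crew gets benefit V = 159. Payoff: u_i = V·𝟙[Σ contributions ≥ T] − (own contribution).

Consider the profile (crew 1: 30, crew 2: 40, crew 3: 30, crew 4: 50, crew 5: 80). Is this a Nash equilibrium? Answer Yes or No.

No

Total = 230 ≥ 150: provided.
Crew 1 (pledges 30, payoff 129): dropping to 0 → total 200, payoff 159. Profitable deviation.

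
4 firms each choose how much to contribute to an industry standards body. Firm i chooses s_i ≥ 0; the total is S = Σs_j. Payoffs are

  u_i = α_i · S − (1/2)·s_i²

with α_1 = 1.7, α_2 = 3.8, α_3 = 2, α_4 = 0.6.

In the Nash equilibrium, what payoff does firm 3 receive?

14.2

Firm i's FOC: ∂u_i/∂s_i = α_i − s_i = 0, so s_i* = α_i.
NE contributions = (1.7, 3.8, 2, 0.6); S = 8.1.
u_3 = α_3·S − ½·(s_3)² = 2·8.1 − ½·2² = 14.2.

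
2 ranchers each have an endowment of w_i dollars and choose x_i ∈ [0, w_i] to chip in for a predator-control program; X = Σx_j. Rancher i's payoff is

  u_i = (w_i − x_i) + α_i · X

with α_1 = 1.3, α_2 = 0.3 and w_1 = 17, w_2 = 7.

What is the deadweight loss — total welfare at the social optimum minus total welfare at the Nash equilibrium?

4.2

∂u_i/∂x_i = α_i − 1, so rancher i contributes w_i if α_i > 1, else 0.
α_i > 1 for i ∈ {1}; NE contributions (17, 0), X = 17.
W^NE = Σw_i − X^NE + (Σα_i)·X^NE = 24 + 0.6·17 = 34.2.
Planner: ∂(Σu_j)/∂x_i = Σα_j − 1 = 0.6 > 0, so everyone contributes w_i; X^SO = 24, W^SO = 24 + 0.6·24 = 38.4.
Deadweight loss = 4.2.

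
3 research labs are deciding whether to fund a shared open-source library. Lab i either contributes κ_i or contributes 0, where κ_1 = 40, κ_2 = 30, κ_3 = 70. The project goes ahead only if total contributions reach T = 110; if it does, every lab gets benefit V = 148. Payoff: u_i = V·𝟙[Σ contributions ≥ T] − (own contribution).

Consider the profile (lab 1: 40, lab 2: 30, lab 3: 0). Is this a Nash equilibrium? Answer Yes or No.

Total = 70 < 110: not provided.
Lab 1 (pledges 40, payoff -40): dropping to 0 → total 30, payoff 0. Profitable deviation.

No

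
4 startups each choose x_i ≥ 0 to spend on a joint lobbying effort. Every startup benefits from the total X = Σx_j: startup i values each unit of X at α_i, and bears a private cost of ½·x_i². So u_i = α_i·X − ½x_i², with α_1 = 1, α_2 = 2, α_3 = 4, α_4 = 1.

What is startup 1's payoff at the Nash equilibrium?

Startup i's FOC: ∂u_i/∂x_i = α_i − x_i = 0, so x_i* = α_i.
NE contributions = (1, 2, 4, 1); X = 8.
u_1 = α_1·X − ½·(x_1)² = 1·8 − ½·1² = 7.5.

7.5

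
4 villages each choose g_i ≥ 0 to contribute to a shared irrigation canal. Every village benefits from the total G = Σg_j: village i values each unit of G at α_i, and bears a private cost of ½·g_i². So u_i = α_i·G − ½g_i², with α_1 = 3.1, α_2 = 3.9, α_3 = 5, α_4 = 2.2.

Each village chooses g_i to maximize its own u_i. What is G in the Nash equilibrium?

Village i's FOC: ∂u_i/∂g_i = α_i − g_i = 0, so g_i* = α_i.
NE contributions = (3.1, 3.9, 5, 2.2); G = 14.2.

14.2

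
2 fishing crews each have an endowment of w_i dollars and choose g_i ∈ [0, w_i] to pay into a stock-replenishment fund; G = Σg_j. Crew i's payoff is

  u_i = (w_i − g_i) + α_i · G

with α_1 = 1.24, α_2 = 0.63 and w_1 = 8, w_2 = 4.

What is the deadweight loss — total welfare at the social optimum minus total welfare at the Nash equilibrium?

3.48

∂u_i/∂g_i = α_i − 1, so crew i contributes w_i if α_i > 1, else 0.
α_i > 1 for i ∈ {1}; NE contributions (8, 0), G = 8.
W^NE = Σw_i − G^NE + (Σα_i)·G^NE = 12 + 0.87·8 = 18.96.
Planner: ∂(Σu_j)/∂g_i = Σα_j − 1 = 0.87 > 0, so everyone contributes w_i; G^SO = 12, W^SO = 12 + 0.87·12 = 22.44.
Deadweight loss = 3.48.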